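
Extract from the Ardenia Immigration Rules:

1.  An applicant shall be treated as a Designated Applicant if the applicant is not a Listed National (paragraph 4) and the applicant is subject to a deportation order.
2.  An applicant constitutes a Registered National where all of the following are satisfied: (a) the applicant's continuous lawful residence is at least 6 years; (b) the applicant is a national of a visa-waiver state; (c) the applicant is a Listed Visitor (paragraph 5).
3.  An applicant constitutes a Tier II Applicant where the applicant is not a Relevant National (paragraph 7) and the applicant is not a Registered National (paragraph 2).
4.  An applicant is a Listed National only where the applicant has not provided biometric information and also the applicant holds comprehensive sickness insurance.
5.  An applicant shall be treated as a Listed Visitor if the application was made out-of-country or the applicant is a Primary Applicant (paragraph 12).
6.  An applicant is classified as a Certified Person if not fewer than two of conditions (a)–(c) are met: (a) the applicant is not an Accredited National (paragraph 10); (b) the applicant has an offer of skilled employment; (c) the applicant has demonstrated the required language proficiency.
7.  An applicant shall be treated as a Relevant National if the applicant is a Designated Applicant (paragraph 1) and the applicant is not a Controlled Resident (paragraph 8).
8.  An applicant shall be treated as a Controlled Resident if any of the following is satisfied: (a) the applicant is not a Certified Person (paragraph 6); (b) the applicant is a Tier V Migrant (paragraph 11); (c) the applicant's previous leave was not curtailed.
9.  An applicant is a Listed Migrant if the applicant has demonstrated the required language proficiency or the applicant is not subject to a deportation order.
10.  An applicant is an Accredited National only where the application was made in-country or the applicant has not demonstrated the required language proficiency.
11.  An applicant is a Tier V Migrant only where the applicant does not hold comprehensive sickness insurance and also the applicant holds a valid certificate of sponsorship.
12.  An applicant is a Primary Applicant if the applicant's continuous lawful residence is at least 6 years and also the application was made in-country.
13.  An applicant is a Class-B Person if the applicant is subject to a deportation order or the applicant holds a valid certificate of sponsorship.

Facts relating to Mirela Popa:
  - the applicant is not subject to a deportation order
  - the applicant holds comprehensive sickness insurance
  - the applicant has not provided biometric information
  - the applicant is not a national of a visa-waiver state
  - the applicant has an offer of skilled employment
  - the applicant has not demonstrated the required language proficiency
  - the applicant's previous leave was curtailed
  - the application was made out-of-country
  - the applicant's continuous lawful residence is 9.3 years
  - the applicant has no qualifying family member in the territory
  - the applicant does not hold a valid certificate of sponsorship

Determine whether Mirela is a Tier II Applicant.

paragraph 4 — Listed National: [the applicant has not provided biometric information? yes] AND [the applicant holds comprehensive sickness insurance? yes] → satisfied.
paragraph 1 — Designated Applicant: [not a Listed National (paragraph 4)? no] AND [the applicant is subject to a deportation order? no] → not satisfied.
paragraph 10 — Accredited National: [the application was made in-country? no] OR [the applicant has not demonstrated the required language proficiency? yes] → satisfied.
paragraph 6 — Certified Person: not an Accredited National (paragraph 10)? no; the applicant has an offer of skilled employment? yes; the applicant has demonstrated the required language proficiency? no — 1 of 3 hold (need ≥2) → not satisfied.
paragraph 11 — Tier V Migrant: [the applicant does not hold comprehensive sickness insurance? no] AND [the applicant holds a valid certificate of sponsorship? no] → not satisfied.
paragraph 8 — Controlled Resident: [not a Certified Person (paragraph 6)? yes] OR [Tier V Migrant (paragraph 11)? no] OR [the applicant's previous leave was not curtailed? no] → satisfied.
paragraph 7 — Relevant National: [Designated Applicant (paragraph 1)? no] AND [not a Controlled Resident (paragraph 8)? no] → not satisfied.
paragraph 12 — Primary Applicant: [applicant's continuous lawful residence: 9.3 years ≥ 6 years? yes] AND [the application was made in-country? no] → not satisfied.
paragraph 5 — Listed Visitor: [the application was made out-of-country? yes] OR [Primary Applicant (paragraph 12)? no] → satisfied.
paragraph 2 — Registered National: [applicant's continuous lawful residence: 9.3 years ≥ 6 years? yes] AND [the applicant is a national of a visa-waiver state? no] AND [Listed Visitor (paragraph 5)? yes] → not satisfied.
paragraph 3 — Tier II Applicant: [not a Relevant National (paragraph 7)? yes] AND [not a Registered National (paragraph 2)? yes] → satisfied.

Yes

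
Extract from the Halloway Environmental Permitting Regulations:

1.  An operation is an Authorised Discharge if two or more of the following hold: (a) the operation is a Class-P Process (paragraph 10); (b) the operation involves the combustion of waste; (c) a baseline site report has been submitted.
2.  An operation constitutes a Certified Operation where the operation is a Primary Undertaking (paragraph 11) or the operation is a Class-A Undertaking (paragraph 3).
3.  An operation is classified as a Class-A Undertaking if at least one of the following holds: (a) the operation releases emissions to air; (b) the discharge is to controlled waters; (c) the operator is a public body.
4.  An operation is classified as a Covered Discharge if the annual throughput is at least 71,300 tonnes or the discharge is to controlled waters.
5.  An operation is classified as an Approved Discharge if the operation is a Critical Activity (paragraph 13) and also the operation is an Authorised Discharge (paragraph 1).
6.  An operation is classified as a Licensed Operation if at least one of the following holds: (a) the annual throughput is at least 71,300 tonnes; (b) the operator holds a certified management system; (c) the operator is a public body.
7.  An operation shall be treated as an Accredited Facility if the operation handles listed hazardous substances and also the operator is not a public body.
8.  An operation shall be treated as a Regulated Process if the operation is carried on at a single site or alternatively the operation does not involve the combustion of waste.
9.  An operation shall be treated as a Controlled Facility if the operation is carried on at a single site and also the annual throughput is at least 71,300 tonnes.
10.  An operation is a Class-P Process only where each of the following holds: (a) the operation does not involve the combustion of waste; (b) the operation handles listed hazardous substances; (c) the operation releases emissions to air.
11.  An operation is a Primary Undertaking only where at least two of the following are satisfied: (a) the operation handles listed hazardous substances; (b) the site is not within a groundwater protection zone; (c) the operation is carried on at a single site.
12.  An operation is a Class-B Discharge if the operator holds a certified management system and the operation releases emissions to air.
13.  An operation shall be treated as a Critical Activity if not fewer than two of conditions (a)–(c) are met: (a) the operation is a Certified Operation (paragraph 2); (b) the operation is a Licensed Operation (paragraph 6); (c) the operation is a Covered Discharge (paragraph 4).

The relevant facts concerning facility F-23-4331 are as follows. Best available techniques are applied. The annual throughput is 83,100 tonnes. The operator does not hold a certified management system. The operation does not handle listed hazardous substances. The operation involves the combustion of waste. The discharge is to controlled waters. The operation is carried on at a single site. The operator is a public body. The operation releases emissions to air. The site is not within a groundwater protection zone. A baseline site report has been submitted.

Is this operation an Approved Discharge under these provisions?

Yes

paragraph 11 — Primary Undertaking: the operation handles listed hazardous substances? no; the site is not within a groundwater protection zone? yes; the operation is carried on at a single site? yes — 2 of 3 hold (need ≥2) → satisfied.
paragraph 3 — Class-A Undertaking: [the operation releases emissions to air? yes] OR [the discharge is to controlled waters? yes] OR [the operator is a public body? yes] → satisfied.
paragraph 2 — Certified Operation: [Primary Undertaking (paragraph 11)? yes] OR [Class-A Undertaking (paragraph 3)? yes] → satisfied.
paragraph 6 — Licensed Operation: [annual throughput: 83,100 tonnes ≥ 71,300 tonnes? yes] OR [the operator holds a certified management system? no] OR [the operator is a public body? yes] → satisfied.
paragraph 4 — Covered Discharge: [annual throughput: 83,100 tonnes ≥ 71,300 tonnes? yes] OR [the discharge is to controlled waters? yes] → satisfied.
paragraph 13 — Critical Activity: Certified Operation (paragraph 2)? yes; Licensed Operation (paragraph 6)? yes; Covered Discharge (paragraph 4)? yes — 3 of 3 hold (need ≥2) → satisfied.
paragraph 10 — Class-P Process: [the operation does not involve the combustion of waste? no] AND [the operation handles listed hazardous substances? no] AND [the operation releases emissions to air? yes] → not satisfied.
paragraph 1 — Authorised Discharge: Class-P Process (paragraph 10)? no; the operation involves the combustion of waste? yes; a baseline site report has been submitted? yes — 2 of 3 hold (need ≥2) → satisfied.
paragraph 5 — Approved Discharge: [Critical Activity (paragraph 13)? yes] AND [Authorised Discharge (paragraph 1)? yes] → satisfied.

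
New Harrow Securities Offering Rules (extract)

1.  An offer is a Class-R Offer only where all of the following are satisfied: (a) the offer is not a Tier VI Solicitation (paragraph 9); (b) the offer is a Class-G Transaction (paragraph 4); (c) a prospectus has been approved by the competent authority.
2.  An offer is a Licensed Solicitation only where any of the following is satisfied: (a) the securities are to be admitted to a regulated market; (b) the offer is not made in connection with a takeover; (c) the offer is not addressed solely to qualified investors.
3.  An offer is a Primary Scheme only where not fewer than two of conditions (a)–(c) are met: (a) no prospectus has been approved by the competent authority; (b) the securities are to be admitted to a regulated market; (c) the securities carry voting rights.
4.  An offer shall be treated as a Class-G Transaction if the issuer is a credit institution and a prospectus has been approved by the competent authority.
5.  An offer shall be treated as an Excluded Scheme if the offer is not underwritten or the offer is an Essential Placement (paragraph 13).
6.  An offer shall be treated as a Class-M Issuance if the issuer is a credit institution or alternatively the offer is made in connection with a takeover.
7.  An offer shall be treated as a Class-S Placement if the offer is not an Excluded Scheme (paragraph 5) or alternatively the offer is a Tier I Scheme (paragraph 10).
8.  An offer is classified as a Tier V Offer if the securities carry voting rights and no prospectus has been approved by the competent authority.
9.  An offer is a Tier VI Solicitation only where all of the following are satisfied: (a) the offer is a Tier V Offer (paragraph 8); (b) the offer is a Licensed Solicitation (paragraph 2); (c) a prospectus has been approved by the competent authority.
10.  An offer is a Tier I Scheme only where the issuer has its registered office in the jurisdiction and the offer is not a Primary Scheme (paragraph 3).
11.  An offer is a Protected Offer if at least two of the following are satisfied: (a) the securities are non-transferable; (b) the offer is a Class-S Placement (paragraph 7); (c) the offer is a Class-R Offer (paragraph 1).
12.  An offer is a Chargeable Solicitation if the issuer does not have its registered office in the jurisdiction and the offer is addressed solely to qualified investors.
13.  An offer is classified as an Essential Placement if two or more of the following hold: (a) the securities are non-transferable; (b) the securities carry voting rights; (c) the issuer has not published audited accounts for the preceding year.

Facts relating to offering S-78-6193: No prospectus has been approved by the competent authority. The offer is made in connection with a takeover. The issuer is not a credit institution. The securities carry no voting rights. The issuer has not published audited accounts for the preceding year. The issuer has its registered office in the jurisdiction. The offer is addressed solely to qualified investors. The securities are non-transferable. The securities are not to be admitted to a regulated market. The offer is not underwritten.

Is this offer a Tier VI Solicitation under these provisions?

No

paragraph 8 — Tier V Offer: [the securities carry voting rights? no] AND [no prospectus has been approved by the competent authority? yes] → not satisfied.
paragraph 2 — Licensed Solicitation: [the securities are to be admitted to a regulated market? no] OR [the offer is not made in connection with a takeover? no] OR [the offer is not addressed solely to qualified investors? no] → not satisfied.
paragraph 9 — Tier VI Solicitation: [Tier V Offer (paragraph 8)? no] AND [Licensed Solicitation (paragraph 2)? no] AND [a prospectus has been approved by the competent authority? no] → not satisfied.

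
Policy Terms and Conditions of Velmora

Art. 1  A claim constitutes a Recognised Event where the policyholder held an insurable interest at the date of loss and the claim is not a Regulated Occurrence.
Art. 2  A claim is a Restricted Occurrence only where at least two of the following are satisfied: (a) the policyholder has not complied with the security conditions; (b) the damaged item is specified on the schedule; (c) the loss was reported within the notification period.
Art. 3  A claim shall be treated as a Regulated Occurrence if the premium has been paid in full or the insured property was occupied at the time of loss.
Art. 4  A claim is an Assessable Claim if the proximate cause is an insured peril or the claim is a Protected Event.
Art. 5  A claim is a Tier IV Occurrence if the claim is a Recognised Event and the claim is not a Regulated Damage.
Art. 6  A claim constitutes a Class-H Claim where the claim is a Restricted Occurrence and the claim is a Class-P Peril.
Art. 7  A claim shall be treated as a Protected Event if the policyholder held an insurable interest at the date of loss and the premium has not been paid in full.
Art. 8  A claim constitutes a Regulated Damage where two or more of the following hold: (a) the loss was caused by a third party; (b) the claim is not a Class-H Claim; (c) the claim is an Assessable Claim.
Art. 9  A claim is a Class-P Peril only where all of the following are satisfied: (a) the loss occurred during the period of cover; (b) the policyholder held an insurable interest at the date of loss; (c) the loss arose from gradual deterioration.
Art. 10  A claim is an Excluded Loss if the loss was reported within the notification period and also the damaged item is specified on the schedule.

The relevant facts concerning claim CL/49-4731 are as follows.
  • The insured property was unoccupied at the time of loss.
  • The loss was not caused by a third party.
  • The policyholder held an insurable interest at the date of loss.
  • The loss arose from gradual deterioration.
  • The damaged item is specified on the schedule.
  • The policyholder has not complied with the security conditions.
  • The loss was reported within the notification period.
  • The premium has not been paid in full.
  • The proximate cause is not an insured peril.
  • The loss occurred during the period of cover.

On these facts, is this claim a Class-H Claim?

Yes

article 2 — Restricted Occurrence: the policyholder has not complied with the security conditions? yes; the damaged item is specified on the schedule? yes; the loss was reported within the notification period? yes — 3 of 3 hold (need ≥2) → satisfied.
article 9 — Class-P Peril: [the loss occurred during the period of cover? yes] AND [the policyholder held an insurable interest at the date of loss? yes] AND [the loss arose from gradual deterioration? yes] → satisfied.
article 6 — Class-H Claim: [Restricted Occurrence (article 2)? yes] AND [Class-P Peril (article 9)? yes] → satisfied.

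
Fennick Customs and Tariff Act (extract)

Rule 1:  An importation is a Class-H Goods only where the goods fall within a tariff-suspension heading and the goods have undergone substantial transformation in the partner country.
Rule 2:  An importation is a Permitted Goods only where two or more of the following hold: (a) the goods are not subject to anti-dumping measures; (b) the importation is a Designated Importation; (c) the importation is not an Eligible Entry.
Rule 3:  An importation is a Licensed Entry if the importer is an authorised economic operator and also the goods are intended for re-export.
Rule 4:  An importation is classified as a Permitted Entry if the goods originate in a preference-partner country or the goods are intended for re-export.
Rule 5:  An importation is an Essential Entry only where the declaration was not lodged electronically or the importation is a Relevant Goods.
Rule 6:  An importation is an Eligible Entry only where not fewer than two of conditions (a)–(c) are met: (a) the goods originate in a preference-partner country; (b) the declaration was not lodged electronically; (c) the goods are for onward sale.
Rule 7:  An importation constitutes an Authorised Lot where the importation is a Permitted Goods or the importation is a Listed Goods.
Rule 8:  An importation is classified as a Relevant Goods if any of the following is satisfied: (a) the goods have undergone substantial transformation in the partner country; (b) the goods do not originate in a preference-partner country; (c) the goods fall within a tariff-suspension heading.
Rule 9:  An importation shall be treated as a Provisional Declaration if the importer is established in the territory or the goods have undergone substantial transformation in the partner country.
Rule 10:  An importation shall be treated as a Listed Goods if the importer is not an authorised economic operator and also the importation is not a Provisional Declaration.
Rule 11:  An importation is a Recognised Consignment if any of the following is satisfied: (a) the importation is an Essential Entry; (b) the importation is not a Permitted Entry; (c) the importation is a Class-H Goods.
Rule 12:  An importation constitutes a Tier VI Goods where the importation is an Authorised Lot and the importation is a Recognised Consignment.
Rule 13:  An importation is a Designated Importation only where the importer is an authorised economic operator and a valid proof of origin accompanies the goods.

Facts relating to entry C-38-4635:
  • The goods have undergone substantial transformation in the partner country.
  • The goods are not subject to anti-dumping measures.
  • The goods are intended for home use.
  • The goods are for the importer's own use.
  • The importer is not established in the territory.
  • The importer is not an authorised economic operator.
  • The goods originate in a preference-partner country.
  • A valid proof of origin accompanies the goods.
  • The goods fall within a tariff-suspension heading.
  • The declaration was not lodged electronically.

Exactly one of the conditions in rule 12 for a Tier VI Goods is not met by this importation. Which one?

Authorised Lot

rule 13 — Designated Importation: [the importer is an authorised economic operator? no] AND [a valid proof of origin accompanies the goods? yes] → not satisfied.
rule 6 — Eligible Entry: the goods originate in a preference-partner country? yes; the declaration was not lodged electronically? yes; the goods are for onward sale? no — 2 of 3 hold (need ≥2) → satisfied.
rule 2 — Permitted Goods: the goods are not subject to anti-dumping measures? yes; Designated Importation (rule 13)? no; not an Eligible Entry (rule 6)? no — 1 of 3 hold (need ≥2) → not satisfied.
rule 9 — Provisional Declaration: [the importer is established in the territory? no] OR [the goods have undergone substantial transformation in the partner country? yes] → satisfied.
rule 10 — Listed Goods: [the importer is not an authorised economic operator? yes] AND [not a Provisional Declaration (rule 9)? no] → not satisfied.
rule 7 — Authorised Lot: [Permitted Goods (rule 2)? no] OR [Listed Goods (rule 10)? no] → not satisfied.
rule 8 — Relevant Goods: [the goods have undergone substantial transformation in the partner country? yes] OR [the goods do not originate in a preference-partner country? no] OR [the goods fall within a tariff-suspension heading? yes] → satisfied.
rule 5 — Essential Entry: [the declaration was not lodged electronically? yes] OR [Relevant Goods (rule 8)? yes] → satisfied.
rule 4 — Permitted Entry: [the goods originate in a preference-partner country? yes] OR [the goods are intended for re-export? no] → satisfied.
rule 1 — Class-H Goods: [the goods fall within a tariff-suspension heading? yes] AND [the goods have undergone substantial transformation in the partner country? yes] → satisfied.
rule 11 — Recognised Consignment: [Essential Entry (rule 5)? yes] OR [not a Permitted Entry (rule 4)? no] OR [Class-H Goods (rule 1)? yes] → satisfied.
rule 12 — Tier VI Goods: [Authorised Lot (rule 7)? no] AND [Recognised Consignment (rule 11)? yes] → not satisfied.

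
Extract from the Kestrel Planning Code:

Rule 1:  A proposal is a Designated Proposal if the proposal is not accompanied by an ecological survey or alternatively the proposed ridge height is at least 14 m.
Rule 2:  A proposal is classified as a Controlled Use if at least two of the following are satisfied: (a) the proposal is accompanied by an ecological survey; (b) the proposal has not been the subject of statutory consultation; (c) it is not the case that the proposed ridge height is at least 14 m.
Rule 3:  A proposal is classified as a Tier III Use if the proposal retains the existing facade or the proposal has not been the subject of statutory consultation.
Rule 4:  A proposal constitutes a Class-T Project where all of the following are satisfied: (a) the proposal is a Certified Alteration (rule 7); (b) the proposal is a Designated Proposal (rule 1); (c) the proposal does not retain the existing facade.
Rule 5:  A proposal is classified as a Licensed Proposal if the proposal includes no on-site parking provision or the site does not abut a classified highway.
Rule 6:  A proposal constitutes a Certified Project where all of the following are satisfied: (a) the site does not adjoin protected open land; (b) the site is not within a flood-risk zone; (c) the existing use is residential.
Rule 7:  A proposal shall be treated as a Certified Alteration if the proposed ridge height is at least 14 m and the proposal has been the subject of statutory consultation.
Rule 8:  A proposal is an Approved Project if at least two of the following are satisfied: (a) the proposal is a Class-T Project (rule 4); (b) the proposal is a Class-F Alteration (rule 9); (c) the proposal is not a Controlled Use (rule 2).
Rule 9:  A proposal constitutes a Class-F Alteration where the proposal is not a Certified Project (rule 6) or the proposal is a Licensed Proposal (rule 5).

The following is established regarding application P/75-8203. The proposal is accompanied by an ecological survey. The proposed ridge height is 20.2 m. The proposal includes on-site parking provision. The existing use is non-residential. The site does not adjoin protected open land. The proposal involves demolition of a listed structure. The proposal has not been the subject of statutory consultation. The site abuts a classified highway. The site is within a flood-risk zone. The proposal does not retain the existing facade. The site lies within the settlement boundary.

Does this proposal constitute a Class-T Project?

No

rule 7 — Certified Alteration: [proposed ridge height: 20.2 m ≥ 14 m? yes] AND [the proposal has been the subject of statutory consultation? no] → not satisfied.
rule 1 — Designated Proposal: [the proposal is not accompanied by an ecological survey? no] OR [proposed ridge height: 20.2 m ≥ 14 m? yes] → satisfied.
rule 4 — Class-T Project: [Certified Alteration (rule 7)? no] AND [Designated Proposal (rule 1)? yes] AND [the proposal does not retain the existing facade? yes] → not satisfied.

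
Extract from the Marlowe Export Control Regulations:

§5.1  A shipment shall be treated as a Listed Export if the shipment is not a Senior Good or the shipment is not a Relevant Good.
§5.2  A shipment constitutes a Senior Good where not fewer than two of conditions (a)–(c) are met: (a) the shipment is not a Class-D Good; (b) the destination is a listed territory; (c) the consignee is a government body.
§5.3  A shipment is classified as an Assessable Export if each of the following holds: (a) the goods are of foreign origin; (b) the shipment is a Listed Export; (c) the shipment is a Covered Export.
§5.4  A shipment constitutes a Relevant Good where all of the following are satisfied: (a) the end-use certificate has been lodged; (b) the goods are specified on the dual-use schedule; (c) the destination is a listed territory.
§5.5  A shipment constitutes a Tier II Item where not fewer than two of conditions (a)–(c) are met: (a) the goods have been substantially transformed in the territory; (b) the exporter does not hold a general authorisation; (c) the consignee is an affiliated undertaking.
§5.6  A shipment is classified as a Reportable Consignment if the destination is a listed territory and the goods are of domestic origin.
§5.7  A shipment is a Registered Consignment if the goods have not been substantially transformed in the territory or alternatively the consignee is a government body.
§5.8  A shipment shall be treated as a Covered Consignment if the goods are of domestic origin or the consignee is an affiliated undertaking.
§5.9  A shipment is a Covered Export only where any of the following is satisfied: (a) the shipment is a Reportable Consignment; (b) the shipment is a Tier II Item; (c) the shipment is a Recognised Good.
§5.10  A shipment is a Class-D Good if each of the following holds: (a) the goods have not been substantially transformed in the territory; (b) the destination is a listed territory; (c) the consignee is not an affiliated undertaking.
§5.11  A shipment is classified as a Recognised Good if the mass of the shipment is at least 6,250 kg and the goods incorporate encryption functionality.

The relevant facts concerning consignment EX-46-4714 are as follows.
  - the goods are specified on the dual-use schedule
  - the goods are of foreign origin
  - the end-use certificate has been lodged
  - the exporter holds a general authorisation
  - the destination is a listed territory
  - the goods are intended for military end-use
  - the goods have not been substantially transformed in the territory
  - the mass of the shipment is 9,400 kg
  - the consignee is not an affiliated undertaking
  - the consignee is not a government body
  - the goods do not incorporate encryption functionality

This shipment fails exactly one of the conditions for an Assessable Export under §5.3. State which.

Covered Export

§5.10 — Class-D Good: [the goods have not been substantially transformed in the territory? yes] AND [the destination is a listed territory? yes] AND [the consignee is not an affiliated undertaking? yes] → satisfied.
§5.2 — Senior Good: not a Class-D Good (§5.10)? no; the destination is a listed territory? yes; the consignee is a government body? no — 1 of 3 hold (need ≥2) → not satisfied.
§5.4 — Relevant Good: [the end-use certificate has been lodged? yes] AND [the goods are specified on the dual-use schedule? yes] AND [the destination is a listed territory? yes] → satisfied.
§5.1 — Listed Export: [not a Senior Good (§5.2)? yes] OR [not a Relevant Good (§5.4)? no] → satisfied.
§5.6 — Reportable Consignment: [the destination is a listed territory? yes] AND [the goods are of domestic origin? no] → not satisfied.
§5.5 — Tier II Item: the goods have been substantially transformed in the territory? no; the exporter does not hold a general authorisation? no; the consignee is an affiliated undertaking? no — 0 of 3 hold (need ≥2) → not satisfied.
§5.11 — Recognised Good: [mass of the shipment: 9,400 kg ≥ 6,250 kg? yes] AND [the goods incorporate encryption functionality? no] → not satisfied.
§5.9 — Covered Export: [Reportable Consignment (§5.6)? no] OR [Tier II Item (§5.5)? no] OR [Recognised Good (§5.11)? no] → not satisfied.
§5.3 — Assessable Export: [the goods are of foreign origin? yes] AND [Listed Export (§5.1)? yes] AND [Covered Export (§5.9)? no] → not satisfied.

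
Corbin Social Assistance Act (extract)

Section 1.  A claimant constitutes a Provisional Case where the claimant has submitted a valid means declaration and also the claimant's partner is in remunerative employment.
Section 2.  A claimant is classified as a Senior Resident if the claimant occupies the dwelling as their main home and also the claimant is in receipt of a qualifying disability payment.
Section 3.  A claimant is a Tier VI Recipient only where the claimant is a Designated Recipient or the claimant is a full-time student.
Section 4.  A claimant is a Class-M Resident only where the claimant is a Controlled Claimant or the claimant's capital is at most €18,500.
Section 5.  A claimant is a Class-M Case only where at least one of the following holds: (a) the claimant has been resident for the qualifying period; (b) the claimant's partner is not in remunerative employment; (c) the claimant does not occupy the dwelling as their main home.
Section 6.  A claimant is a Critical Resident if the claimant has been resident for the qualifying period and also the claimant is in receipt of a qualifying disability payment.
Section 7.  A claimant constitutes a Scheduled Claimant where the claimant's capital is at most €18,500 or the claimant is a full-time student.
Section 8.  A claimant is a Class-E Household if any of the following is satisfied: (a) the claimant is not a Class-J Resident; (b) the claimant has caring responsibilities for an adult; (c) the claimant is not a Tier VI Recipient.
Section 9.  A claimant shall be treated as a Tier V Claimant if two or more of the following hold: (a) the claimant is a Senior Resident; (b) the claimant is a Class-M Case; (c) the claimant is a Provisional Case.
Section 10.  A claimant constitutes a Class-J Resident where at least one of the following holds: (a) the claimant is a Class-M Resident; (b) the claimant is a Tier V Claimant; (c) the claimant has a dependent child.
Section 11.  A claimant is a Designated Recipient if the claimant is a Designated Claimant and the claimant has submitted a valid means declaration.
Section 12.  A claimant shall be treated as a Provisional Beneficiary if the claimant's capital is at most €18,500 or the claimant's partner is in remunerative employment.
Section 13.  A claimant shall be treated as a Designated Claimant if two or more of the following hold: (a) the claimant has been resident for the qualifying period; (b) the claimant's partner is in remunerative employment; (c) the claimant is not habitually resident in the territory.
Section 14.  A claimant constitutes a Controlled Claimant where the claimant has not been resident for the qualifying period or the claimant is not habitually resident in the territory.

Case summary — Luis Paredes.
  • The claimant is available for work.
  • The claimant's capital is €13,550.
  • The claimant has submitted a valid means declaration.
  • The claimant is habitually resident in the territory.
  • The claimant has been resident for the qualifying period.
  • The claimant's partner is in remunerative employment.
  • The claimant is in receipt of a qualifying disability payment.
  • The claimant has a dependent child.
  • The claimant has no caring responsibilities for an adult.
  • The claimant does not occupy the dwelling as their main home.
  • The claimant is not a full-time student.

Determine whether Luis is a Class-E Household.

No

Under section 14: the claimant has not been resident for the qualifying period? no; or the claimant is not habitually resident in the territory? no. So the claimant is not a Controlled Claimant.
Under section 4: Controlled Claimant (section 14)? no; or claimant's capital: €13,550 ≤ €18,500? yes. So the claimant is a Class-M Resident.
Under section 2: the claimant occupies the dwelling as their main home? no; and the claimant is in receipt of a qualifying disability payment? yes. So the claimant is not a Senior Resident.
Under section 5: the claimant has been resident for the qualifying period? yes; or the claimant's partner is not in remunerative employment? no; or the claimant does not occupy the dwelling as their main home? yes. So the claimant is a Class-M Case.
Under section 1: the claimant has submitted a valid means declaration? yes; and the claimant's partner is in remunerative employment? yes. So the claimant is a Provisional Case.
Under section 9: Senior Resident (section 2)? no; Class-M Case (section 5)? yes; Provisional Case (section 1)? yes — 2 of 3 hold (need ≥2) → satisfied.
Under section 10: Class-M Resident (section 4)? yes; or Tier V Claimant (section 9)? yes; or the claimant has a dependent child? yes. So the claimant is a Class-J Resident.
Under section 13: the claimant has been resident for the qualifying period? yes; the claimant's partner is in remunerative employment? yes; the claimant is not habitually resident in the territory? no — 2 of 3 hold (need ≥2) → satisfied.
Under section 11: Designated Claimant (section 13)? yes; and the claimant has submitted a valid means declaration? yes. So the claimant is a Designated Recipient.
Under section 3: Designated Recipient (section 11)? yes; or the claimant is a full-time student? no. So the claimant is a Tier VI Recipient.
Under section 8: not a Class-J Resident (section 10)? no; or the claimant has caring responsibilities for an adult? no; or not a Tier VI Recipient (section 3)? no. So the claimant is not a Class-E Household.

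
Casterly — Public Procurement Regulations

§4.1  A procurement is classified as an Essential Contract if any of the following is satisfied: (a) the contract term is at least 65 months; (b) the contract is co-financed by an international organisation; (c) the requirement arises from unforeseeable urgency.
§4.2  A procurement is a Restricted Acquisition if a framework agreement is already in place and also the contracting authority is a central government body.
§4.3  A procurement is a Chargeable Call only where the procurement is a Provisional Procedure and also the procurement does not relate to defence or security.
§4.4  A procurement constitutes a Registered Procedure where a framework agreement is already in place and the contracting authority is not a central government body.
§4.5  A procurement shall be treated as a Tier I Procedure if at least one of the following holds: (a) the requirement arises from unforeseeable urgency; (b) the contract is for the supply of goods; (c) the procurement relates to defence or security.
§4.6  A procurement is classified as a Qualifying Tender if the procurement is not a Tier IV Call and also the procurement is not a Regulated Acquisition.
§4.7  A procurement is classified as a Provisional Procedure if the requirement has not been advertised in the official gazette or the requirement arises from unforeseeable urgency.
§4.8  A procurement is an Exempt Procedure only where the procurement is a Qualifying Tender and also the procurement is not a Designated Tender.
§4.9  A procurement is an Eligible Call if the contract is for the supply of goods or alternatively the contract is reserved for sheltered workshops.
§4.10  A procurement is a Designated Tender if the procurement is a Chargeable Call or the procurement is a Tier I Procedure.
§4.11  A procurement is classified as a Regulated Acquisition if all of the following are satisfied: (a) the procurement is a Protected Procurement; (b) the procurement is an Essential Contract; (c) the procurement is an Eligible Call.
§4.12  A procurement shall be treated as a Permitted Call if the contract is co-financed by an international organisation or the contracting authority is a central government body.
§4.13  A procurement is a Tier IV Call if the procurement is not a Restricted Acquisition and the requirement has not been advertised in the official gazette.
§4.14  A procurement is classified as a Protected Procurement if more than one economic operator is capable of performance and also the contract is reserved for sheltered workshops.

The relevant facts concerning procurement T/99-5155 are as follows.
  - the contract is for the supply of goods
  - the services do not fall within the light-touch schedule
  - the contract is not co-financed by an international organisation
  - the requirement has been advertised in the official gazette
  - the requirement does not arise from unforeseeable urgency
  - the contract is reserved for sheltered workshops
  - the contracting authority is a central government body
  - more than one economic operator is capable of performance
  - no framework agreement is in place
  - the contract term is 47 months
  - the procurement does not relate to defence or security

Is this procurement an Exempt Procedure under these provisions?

§4.2 — Restricted Acquisition: [a framework agreement is already in place? no] AND [the contracting authority is a central government body? yes] → not satisfied.
§4.13 — Tier IV Call: [not a Restricted Acquisition (§4.2)? yes] AND [the requirement has not been advertised in the official gazette? no] → not satisfied.
§4.14 — Protected Procurement: [more than one economic operator is capable of performance? yes] AND [the contract is reserved for sheltered workshops? yes] → satisfied.
§4.1 — Essential Contract: [contract term: 47 months ≥ 65 months? no] OR [the contract is co-financed by an international organisation? no] OR [the requirement arises from unforeseeable urgency? no] → not satisfied.
§4.9 — Eligible Call: [the contract is for the supply of goods? yes] OR [the contract is reserved for sheltered workshops? yes] → satisfied.
§4.11 — Regulated Acquisition: [Protected Procurement (§4.14)? yes] AND [Essential Contract (§4.1)? no] AND [Eligible Call (§4.9)? yes] → not satisfied.
§4.6 — Qualifying Tender: [not a Tier IV Call (§4.13)? yes] AND [not a Regulated Acquisition (§4.11)? yes] → satisfied.
§4.7 — Provisional Procedure: [the requirement has not been advertised in the official gazette? no] OR [the requirement arises from unforeseeable urgency? no] → not satisfied.
§4.3 — Chargeable Call: [Provisional Procedure (§4.7)? no] AND [the procurement does not relate to defence or security? yes] → not satisfied.
§4.5 — Tier I Procedure: [the requirement arises from unforeseeable urgency? no] OR [the contract is for the supply of goods? yes] OR [the procurement relates to defence or security? no] → satisfied.
§4.10 — Designated Tender: [Chargeable Call (§4.3)? no] OR [Tier I Procedure (§4.5)? yes] → satisfied.
§4.8 — Exempt Procedure: [Qualifying Tender (§4.6)? yes] AND [not a Designated Tender (§4.10)? no] → not satisfied.

No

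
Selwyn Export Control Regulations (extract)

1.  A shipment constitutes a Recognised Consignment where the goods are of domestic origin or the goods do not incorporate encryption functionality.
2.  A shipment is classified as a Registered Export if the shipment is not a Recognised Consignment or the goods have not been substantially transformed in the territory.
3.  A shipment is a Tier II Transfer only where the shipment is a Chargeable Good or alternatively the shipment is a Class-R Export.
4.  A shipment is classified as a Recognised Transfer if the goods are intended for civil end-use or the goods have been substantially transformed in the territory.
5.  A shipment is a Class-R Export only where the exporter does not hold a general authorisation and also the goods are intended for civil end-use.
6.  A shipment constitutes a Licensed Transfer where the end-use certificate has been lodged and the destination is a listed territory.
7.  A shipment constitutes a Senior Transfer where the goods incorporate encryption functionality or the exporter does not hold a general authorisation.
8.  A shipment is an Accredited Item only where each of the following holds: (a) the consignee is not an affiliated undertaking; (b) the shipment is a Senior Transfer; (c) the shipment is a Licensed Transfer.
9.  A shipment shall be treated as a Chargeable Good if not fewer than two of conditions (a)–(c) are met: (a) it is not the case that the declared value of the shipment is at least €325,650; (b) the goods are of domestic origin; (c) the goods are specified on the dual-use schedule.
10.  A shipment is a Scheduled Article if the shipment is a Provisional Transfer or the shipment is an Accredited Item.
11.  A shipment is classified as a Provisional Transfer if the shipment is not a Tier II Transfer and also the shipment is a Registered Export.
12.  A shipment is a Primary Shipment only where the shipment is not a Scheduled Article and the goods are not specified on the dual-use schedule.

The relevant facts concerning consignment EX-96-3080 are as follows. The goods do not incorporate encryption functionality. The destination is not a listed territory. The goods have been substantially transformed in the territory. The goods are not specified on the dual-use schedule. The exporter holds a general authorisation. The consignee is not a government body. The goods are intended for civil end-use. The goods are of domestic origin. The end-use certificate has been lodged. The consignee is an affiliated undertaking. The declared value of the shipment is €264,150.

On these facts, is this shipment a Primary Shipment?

paragraph 9 — Chargeable Good: declared value of the shipment: €264,150 ≥ €325,650? no, so negated condition yes; the goods are of domestic origin? yes; the goods are specified on the dual-use schedule? no — 2 of 3 hold (need ≥2) → satisfied.
paragraph 5 — Class-R Export: [the exporter does not hold a general authorisation? no] AND [the goods are intended for civil end-use? yes] → not satisfied.
paragraph 3 — Tier II Transfer: [Chargeable Good (paragraph 9)? yes] OR [Class-R Export (paragraph 5)? no] → satisfied.
paragraph 1 — Recognised Consignment: [the goods are of domestic origin? yes] OR [the goods do not incorporate encryption functionality? yes] → satisfied.
paragraph 2 — Registered Export: [not a Recognised Consignment (paragraph 1)? no] OR [the goods have not been substantially transformed in the territory? no] → not satisfied.
paragraph 11 — Provisional Transfer: [not a Tier II Transfer (paragraph 3)? no] AND [Registered Export (paragraph 2)? no] → not satisfied.
paragraph 7 — Senior Transfer: [the goods incorporate encryption functionality? no] OR [the exporter does not hold a general authorisation? no] → not satisfied.
paragraph 6 — Licensed Transfer: [the end-use certificate has been lodged? yes] AND [the destination is a listed territory? no] → not satisfied.
paragraph 8 — Accredited Item: [the consignee is not an affiliated undertaking? no] AND [Senior Transfer (paragraph 7)? no] AND [Licensed Transfer (paragraph 6)? no] → not satisfied.
paragraph 10 — Scheduled Article: [Provisional Transfer (paragraph 11)? no] OR [Accredited Item (paragraph 8)? no] → not satisfied.
paragraph 12 — Primary Shipment: [not a Scheduled Article (paragraph 10)? yes] AND [the goods are not specified on the dual-use schedule? yes] → satisfied.

Yes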